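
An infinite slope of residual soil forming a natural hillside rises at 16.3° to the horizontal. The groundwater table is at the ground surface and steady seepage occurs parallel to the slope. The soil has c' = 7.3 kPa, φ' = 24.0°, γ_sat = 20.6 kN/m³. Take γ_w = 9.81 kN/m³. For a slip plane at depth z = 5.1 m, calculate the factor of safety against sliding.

FS = 1.06

With seepage parallel to the slope and the water table at the surface, the effective normal stress on the slip plane uses the buoyant unit weight γ' = γ_sat − γ_w while the driving shear stress uses γ_sat:
FS = [c' + γ' z cos²β tanφ'] / [γ_sat z sinβ cosβ]
γ' = 20.6 − 9.81 = 10.79 kN/m³
Numerator = 7.3 + 10.79·5.1·cos²16.3°·tan24.0° = 7.3 + 10.79·5.1·0.9212·0.4452 = 29.870 kPa
Denominator = 20.6·5.1·sin16.3°·cos16.3° = 20.6·5.1·0.2807·0.9598 = 28.302 kPa
FS = 29.870 / 28.302 = 1.055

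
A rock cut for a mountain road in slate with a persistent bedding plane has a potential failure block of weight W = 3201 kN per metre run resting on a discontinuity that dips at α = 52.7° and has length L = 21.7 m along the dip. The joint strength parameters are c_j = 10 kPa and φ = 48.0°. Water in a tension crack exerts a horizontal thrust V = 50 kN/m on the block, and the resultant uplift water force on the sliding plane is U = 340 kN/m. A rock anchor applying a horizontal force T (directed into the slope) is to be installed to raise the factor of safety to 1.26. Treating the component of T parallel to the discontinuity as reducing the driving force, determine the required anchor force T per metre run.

T = 787 kN/m

Resolving forces along and normal to the sliding plane, with the horizontal anchor force T adding T·sinα to the effective normal force and T·cosα acting up the plane against the driving force:
FS = [c_jL + (W cosα − U − V sinα + T sinα) tanφ] / [W sinα + V cosα − T cosα]
Without the anchor: N' = 1560.0 kN/m, driving T_d = 2576.6 kN/m, resisting R = 10·21.7 + 1560.0·tan48.0° = 1949.6 kN/m, FS = 0.76.
Setting FS = 1.26 and solving for T:
1.26·(2576.6 − T cos52.7°) = 1949.6 + T sin52.7°·tan48.0°
T·(sin52.7°·tan48.0° + 1.26·cos52.7°) = 1.26·2576.6 − 1949.6
T·(0.7955·1.1106 + 1.26·0.6060) = 3246.5 − 1949.6 = 1297.0
T·1.6470 = 1297.0
T = 787.5 kN/m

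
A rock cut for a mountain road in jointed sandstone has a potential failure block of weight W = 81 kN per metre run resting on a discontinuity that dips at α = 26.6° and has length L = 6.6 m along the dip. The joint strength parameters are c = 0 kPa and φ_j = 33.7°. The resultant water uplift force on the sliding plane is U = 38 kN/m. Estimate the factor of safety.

FS = 0.63

Resolving the block weight along and normal to the plane and applying the Mohr–Coulomb strength on the joint:
N' = W cosα − U = 81·cos26.6° − 38 = 34.4 kN/m
Driving force T = W sinα = 81·sin26.6° = 36.3 kN/m
Resisting force R = c·L + N'·tanφ_j = 0·6.6 + 34.4·tan33.7° = 0.0 + 23.0 = 23.0 kN/m
FS = R / T = 23.0 / 36.3 = 0.633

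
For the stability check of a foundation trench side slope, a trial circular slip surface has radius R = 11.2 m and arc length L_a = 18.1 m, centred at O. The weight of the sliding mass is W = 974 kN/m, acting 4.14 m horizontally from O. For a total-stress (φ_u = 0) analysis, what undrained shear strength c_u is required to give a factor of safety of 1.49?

c_u = 29.6 kPa

FS = c_u·L_a·R / (W·d), so c_u = FS·W·d / (L_a·R).
c_u = 1.49·974·4.14 / (18.10·11.2) = 6008.2 / 202.72 = 29.64 kPa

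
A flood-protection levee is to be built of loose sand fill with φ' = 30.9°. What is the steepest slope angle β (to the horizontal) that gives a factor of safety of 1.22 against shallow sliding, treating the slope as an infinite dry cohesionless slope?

For an infinite dry cohesionless slope FS = tanφ'/tanβ, so tanβ = tanφ' / FS.
tanβ = tan30.9° / 1.22 = 0.5985 / 1.22 = 0.4906
β = arctan(0.4906) = 26.13°

β = 26.1°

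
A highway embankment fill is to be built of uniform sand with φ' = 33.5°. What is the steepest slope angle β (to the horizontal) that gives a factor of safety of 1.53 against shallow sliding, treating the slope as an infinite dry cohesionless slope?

For an infinite dry cohesionless slope FS = tanφ'/tanβ, so tanβ = tanφ' / FS.
tanβ = tan33.5° / 1.53 = 0.6619 / 1.53 = 0.4326
β = arctan(0.4326) = 23.39°

β = 23.4°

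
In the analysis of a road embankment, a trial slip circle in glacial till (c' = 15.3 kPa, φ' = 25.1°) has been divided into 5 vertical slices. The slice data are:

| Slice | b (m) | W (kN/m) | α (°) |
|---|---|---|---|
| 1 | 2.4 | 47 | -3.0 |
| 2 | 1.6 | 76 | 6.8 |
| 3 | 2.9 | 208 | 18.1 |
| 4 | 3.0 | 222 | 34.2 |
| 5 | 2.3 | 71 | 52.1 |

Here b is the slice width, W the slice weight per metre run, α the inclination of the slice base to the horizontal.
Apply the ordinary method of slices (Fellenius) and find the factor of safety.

FS = 1.89

Ordinary method of slices: FS = Σ[c'·Δl_i + (W_i cosα_i)·tanφ'] / Σ W_i sinα_i, with Δl_i = b_i / cosα_i.
Slice 1: Δl = 2.4/cos(-3.0°) = 2.403 m; N'_1 = 47·cos(-3.0°) = 46.9; c'Δl = 36.77; W sinα = -2.5
Slice 2: Δl = 1.6/cos6.8° = 1.611 m; N'_2 = 76·cos6.8° = 75.5; c'Δl = 24.65; W sinα = 9.0
Slice 3: Δl = 2.9/cos18.1° = 3.051 m; N'_3 = 208·cos18.1° = 197.7; c'Δl = 46.68; W sinα = 64.6
Slice 4: Δl = 3.0/cos34.2° = 3.627 m; N'_4 = 222·cos34.2° = 183.6; c'Δl = 55.50; W sinα = 124.8
Slice 5: Δl = 2.3/cos52.1° = 3.744 m; N'_5 = 71·cos52.1° = 43.6; c'Δl = 57.29; W sinα = 56.0
Σc'Δl = 220.9 kN/m; ΣN' = 547.3 kN/m; ΣW sinα = 252.0 kN/m
Resisting = 220.9 + 547.3·tan25.1° = 220.9 + 256.4 = 477.3 kN/m
FS = 477.3 / 252.0 = 1.894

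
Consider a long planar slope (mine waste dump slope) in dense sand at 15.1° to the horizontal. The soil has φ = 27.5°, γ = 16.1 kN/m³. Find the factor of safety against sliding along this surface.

FS = 1.93

For a dry cohesionless infinite slope the factor of safety is FS = tanφ / tanβ.
FS = tan27.5° / tan15.1° = 0.5206 / 0.2698 = 1.929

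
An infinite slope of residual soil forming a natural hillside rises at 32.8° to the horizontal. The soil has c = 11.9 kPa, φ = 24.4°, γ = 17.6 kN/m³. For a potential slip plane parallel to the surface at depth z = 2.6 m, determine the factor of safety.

For an infinite slope with a slip plane parallel to the surface (no pore pressure): FS = [c + γz cos²β tanφ] / [γz sinβ cosβ].
γz = 17.6·2.6 = 45.76 kN/m²
Numerator = 11.9 + 45.76·cos²32.8°·tan24.4° = 11.9 + 45.76·0.7066·0.4536 = 26.566 kPa
Denominator = 45.76·sin32.8°·cos32.8° = 45.76·0.5417·0.8406 = 20.836 kPa
FS = 26.566 / 20.836 = 1.275

FS = 1.27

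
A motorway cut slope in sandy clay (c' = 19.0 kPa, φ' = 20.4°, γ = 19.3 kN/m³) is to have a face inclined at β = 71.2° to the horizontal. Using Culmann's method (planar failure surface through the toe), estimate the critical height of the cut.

H_c = 9.50 m

Culmann's analysis gives the critical failure plane at α_cr = (β + φ')/2 = (71.2 + 20.4)/2 = 45.8°, and the critical height
H_c = (4c'/γ) · sinβ cosφ' / [1 − cos(β − φ')]
    = (4·19.0/19.3) · sin71.2°·cos20.4° / [1 − cos(50.8°)]
    = 3.938 · 0.9466·0.9373 / [1 − 0.6320]
    = 3.938 · 0.8873 / 0.3680
    = 9.50 m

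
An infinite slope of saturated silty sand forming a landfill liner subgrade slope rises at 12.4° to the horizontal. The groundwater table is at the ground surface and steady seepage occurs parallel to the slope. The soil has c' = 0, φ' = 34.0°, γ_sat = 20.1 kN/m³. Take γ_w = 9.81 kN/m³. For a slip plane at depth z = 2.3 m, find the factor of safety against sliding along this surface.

FS = 1.57

With seepage parallel to the slope and the water table at the surface, the effective normal stress on the slip plane uses the buoyant unit weight γ' = γ_sat − γ_w while the driving shear stress uses γ_sat:
FS = [c' + γ' z cos²β tanφ'] / [γ_sat z sinβ cosβ]
(For c' = 0 this reduces to FS = (γ'/γ_sat)·tanφ'/tanβ.)
γ' = 20.1 − 9.81 = 10.29 kN/m³
Numerator = 0.0 + 10.29·2.3·cos²12.4°·tan34.0° = 0.0 + 10.29·2.3·0.9539·0.6745 = 15.227 kPa
Denominator = 20.1·2.3·sin12.4°·cos12.4° = 20.1·2.3·0.2147·0.9767 = 9.696 kPa
FS = 15.227 / 9.696 = 1.571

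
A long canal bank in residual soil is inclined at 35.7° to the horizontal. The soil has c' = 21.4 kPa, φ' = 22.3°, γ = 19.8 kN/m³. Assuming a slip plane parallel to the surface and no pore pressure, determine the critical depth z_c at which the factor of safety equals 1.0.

z_c = 5.31 m

Setting FS = 1.00 in FS = [c' + γz cos²β tanφ'] / [γz sinβ cosβ] and solving for z:
z = c' / [γ cosβ (FS·sinβ − cosβ·tanφ')]
  = 21.4 / [19.8·cos35.7°·(1.00·sin35.7° − cos35.7°·tan22.3°)]
  = 21.4 / [19.8·0.8121·(1.00·0.5835 − 0.8121·0.4101)]
  = 21.4 / 4.0276 = 5.313 m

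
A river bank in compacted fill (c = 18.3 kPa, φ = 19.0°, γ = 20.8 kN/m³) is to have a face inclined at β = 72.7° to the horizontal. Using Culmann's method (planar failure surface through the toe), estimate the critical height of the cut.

H_c = 7.79 m

Culmann's analysis gives the critical failure plane at α_cr = (β + φ)/2 = (72.7 + 19.0)/2 = 45.9°, and the critical height
H_c = (4c/γ) · sinβ cosφ / [1 − cos(β − φ)]
    = (4·18.3/20.8) · sin72.7°·cos19.0° / [1 − cos(53.7°)]
    = 3.519 · 0.9548·0.9455 / [1 − 0.5920]
    = 3.519 · 0.9027 / 0.4080
    = 7.79 m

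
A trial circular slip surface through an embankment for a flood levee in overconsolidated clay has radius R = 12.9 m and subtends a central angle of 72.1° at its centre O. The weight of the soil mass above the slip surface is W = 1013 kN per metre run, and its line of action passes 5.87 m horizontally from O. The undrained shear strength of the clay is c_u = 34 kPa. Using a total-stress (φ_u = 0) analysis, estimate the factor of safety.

FS = 1.20

Taking moments about the centre O, the resisting moment is provided by the undrained shear strength acting along the arc:
Arc length L_a = R·θ = 12.9·(72.1°·π/180) = 12.9·1.2584 = 16.23 m
M_R = c_u·L_a·R = 34·16.23·12.9 = 7119.9 kN·m/m
M_D = W·d = 1013·5.87 = 5946.3 kN·m/m
FS = M_R / M_D = 7119.9 / 5946.3 = 1.197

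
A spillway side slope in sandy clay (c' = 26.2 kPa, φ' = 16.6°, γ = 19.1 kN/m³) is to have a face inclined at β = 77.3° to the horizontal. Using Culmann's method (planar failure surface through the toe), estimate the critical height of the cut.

H_c = 10.05 m

Culmann's analysis gives the critical failure plane at α_cr = (β + φ')/2 = (77.3 + 16.6)/2 = 47.0°, and the critical height
H_c = (4c'/γ) · sinβ cosφ' / [1 − cos(β − φ')]
    = (4·26.2/19.1) · sin77.3°·cos16.6° / [1 − cos(60.7°)]
    = 5.487 · 0.9755·0.9583 / [1 − 0.4894]
    = 5.487 · 0.9349 / 0.5106
    = 10.05 m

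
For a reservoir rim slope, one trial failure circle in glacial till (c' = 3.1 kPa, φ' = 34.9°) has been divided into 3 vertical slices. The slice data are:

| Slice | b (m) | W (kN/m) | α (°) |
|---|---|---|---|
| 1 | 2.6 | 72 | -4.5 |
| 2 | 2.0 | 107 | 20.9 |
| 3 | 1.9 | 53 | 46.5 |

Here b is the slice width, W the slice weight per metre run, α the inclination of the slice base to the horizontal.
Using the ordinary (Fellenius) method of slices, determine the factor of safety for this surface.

FS = 2.37

Ordinary method of slices: FS = Σ[c'·Δl_i + (W_i cosα_i)·tanφ'] / Σ W_i sinα_i, with Δl_i = b_i / cosα_i.
Slice 1: Δl = 2.6/cos(-4.5°) = 2.608 m; N'_1 = 72·cos(-4.5°) = 71.8; c'Δl = 8.08; W sinα = -5.6
Slice 2: Δl = 2.0/cos20.9° = 2.141 m; N'_2 = 107·cos20.9° = 100.0; c'Δl = 6.64; W sinα = 38.2
Slice 3: Δl = 1.9/cos46.5° = 2.760 m; N'_3 = 53·cos46.5° = 36.5; c'Δl = 8.56; W sinα = 38.4
Σc'Δl = 23.3 kN/m; ΣN' = 208.2 kN/m; ΣW sinα = 71.0 kN/m
Resisting = 23.3 + 208.2·tan34.9° = 23.3 + 145.3 = 168.5 kN/m
FS = 168.5 / 71.0 = 2.375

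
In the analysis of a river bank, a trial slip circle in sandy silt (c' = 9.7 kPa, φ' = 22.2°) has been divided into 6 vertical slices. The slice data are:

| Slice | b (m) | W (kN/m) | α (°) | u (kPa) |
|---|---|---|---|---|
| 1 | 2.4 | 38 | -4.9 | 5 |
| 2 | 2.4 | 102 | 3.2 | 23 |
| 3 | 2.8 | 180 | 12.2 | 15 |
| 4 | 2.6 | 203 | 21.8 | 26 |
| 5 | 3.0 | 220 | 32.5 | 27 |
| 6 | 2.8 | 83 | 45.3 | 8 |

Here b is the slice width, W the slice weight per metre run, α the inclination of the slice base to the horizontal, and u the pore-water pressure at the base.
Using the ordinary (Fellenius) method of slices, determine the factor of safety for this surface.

Ordinary method of slices: FS = Σ[c'·Δl_i + (W_i cosα_i − u_i·Δl_i)·tanφ'] / Σ W_i sinα_i, with Δl_i = b_i / cosα_i.
Slice 1: Δl = 2.4/cos(-4.9°) = 2.409 m; N'_1 = 38·cos(-4.9°) − 5·2.409 = 25.8; c'Δl = 23.37; W sinα = -3.2
Slice 2: Δl = 2.4/cos3.2° = 2.404 m; N'_2 = 102·cos3.2° − 23·2.404 = 46.6; c'Δl = 23.32; W sinα = 5.7
Slice 3: Δl = 2.8/cos12.2° = 2.865 m; N'_3 = 180·cos12.2° − 15·2.865 = 133.0; c'Δl = 27.79; W sinα = 38.0
Slice 4: Δl = 2.6/cos21.8° = 2.800 m; N'_4 = 203·cos21.8° − 26·2.800 = 115.7; c'Δl = 27.16; W sinα = 75.4
Slice 5: Δl = 3.0/cos32.5° = 3.557 m; N'_5 = 220·cos32.5° − 27·3.557 = 89.5; c'Δl = 34.50; W sinα = 118.2
Slice 6: Δl = 2.8/cos45.3° = 3.981 m; N'_6 = 83·cos45.3° − 8·3.981 = 26.5; c'Δl = 38.61; W sinα = 59.0
Σc'Δl = 174.7 kN/m; ΣN' = 437.1 kN/m; ΣW sinα = 293.1 kN/m
Resisting = 174.7 + 437.1·tan22.2° = 174.7 + 178.4 = 353.1 kN/m
FS = 353.1 / 293.1 = 1.205

FS = 1.20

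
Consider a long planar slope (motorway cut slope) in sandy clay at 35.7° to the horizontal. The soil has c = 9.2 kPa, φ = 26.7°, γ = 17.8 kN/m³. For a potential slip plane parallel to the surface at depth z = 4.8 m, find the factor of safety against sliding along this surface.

FS = 0.93

For an infinite slope with a slip plane parallel to the surface (no pore pressure): FS = [c + γz cos²β tanφ] / [γz sinβ cosβ].
γz = 17.8·4.8 = 85.44 kN/m²
Numerator = 9.2 + 85.44·cos²35.7°·tan26.7° = 9.2 + 85.44·0.6595·0.5029 = 37.539 kPa
Denominator = 85.44·sin35.7°·cos35.7° = 85.44·0.5835·0.8121 = 40.489 kPa
FS = 37.539 / 40.489 = 0.927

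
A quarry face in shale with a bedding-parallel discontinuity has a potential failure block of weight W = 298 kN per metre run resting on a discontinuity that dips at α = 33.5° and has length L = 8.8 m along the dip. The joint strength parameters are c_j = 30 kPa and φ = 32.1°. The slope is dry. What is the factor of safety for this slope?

FS = 2.55

Resolving the block weight along and normal to the plane and applying the Mohr–Coulomb strength on the joint:
N' = W cosα = 298·cos33.5° = 248.5 kN/m
Driving force T = W sinα = 298·sin33.5° = 164.5 kN/m
Resisting force R = c_j·L + N'·tanφ = 30·8.8 + 248.5·tan32.1° = 264.0 + 155.9 = 419.9 kN/m
FS = R / T = 419.9 / 164.5 = 2.553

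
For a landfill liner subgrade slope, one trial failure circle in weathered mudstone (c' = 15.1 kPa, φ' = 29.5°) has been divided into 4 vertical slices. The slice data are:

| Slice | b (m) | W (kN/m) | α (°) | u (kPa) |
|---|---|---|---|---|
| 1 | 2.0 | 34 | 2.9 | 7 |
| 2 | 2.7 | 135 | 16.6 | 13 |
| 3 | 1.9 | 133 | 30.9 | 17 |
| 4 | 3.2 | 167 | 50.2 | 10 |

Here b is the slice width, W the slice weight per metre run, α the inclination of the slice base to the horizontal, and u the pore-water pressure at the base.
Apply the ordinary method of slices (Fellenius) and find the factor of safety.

FS = 1.35

Ordinary method of slices: FS = Σ[c'·Δl_i + (W_i cosα_i − u_i·Δl_i)·tanφ'] / Σ W_i sinα_i, with Δl_i = b_i / cosα_i.
Slice 1: Δl = 2.0/cos2.9° = 2.003 m; N'_1 = 34·cos2.9° − 7·2.003 = 19.9; c'Δl = 30.24; W sinα = 1.7
Slice 2: Δl = 2.7/cos16.6° = 2.817 m; N'_2 = 135·cos16.6° − 13·2.817 = 92.7; c'Δl = 42.54; W sinα = 38.6
Slice 3: Δl = 1.9/cos30.9° = 2.214 m; N'_3 = 133·cos30.9° − 17·2.214 = 76.5; c'Δl = 33.44; W sinα = 68.3
Slice 4: Δl = 3.2/cos50.2° = 4.999 m; N'_4 = 167·cos50.2° − 10·4.999 = 56.9; c'Δl = 75.49; W sinα = 128.3
Σc'Δl = 181.7 kN/m; ΣN' = 246.1 kN/m; ΣW sinα = 236.9 kN/m
Resisting = 181.7 + 246.1·tan29.5° = 181.7 + 139.2 = 320.9 kN/m
FS = 320.9 / 236.9 = 1.355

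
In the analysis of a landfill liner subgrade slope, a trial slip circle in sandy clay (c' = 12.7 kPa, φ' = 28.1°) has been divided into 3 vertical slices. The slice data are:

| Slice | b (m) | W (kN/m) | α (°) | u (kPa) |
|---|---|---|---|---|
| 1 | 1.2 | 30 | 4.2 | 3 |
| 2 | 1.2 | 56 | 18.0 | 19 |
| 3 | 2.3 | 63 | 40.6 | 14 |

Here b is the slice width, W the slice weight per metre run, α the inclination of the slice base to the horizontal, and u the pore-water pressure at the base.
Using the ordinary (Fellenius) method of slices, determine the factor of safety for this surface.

Ordinary method of slices: FS = Σ[c'·Δl_i + (W_i cosα_i − u_i·Δl_i)·tanφ'] / Σ W_i sinα_i, with Δl_i = b_i / cosα_i.
Slice 1: Δl = 1.2/cos4.2° = 1.203 m; N'_1 = 30·cos4.2° − 3·1.203 = 26.3; c'Δl = 15.28; W sinα = 2.2
Slice 2: Δl = 1.2/cos18.0° = 1.262 m; N'_2 = 56·cos18.0° − 19·1.262 = 29.3; c'Δl = 16.02; W sinα = 17.3
Slice 3: Δl = 2.3/cos40.6° = 3.029 m; N'_3 = 63·cos40.6° − 14·3.029 = 5.4; c'Δl = 38.47; W sinα = 41.0
Σc'Δl = 69.8 kN/m; ΣN' = 61.0 kN/m; ΣW sinα = 60.5 kN/m
Resisting = 69.8 + 61.0·tan28.1° = 69.8 + 32.6 = 102.4 kN/m
FS = 102.4 / 60.5 = 1.692

FS = 1.69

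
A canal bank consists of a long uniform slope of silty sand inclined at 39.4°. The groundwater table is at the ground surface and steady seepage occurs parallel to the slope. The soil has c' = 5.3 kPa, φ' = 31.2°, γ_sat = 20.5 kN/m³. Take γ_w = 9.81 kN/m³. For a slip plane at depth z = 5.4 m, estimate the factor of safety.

With seepage parallel to the slope and the water table at the surface, the effective normal stress on the slip plane uses the buoyant unit weight γ' = γ_sat − γ_w while the driving shear stress uses γ_sat:
FS = [c' + γ' z cos²β tanφ'] / [γ_sat z sinβ cosβ]
γ' = 20.5 − 9.81 = 10.69 kN/m³
Numerator = 5.3 + 10.69·5.4·cos²39.4°·tan31.2° = 5.3 + 10.69·5.4·0.5971·0.6056 = 26.175 kPa
Denominator = 20.5·5.4·sin39.4°·cos39.4° = 20.5·5.4·0.6347·0.7727 = 54.296 kPa
FS = 26.175 / 54.296 = 0.482

FS = 0.48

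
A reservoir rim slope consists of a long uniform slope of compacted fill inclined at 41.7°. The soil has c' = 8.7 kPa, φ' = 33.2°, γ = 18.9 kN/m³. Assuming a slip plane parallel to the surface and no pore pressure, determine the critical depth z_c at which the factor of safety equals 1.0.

z_c = 3.49 m

Setting FS = 1.00 in FS = [c' + γz cos²β tanφ'] / [γz sinβ cosβ] and solving for z:
z = c' / [γ cosβ (FS·sinβ − cosβ·tanφ')]
  = 8.7 / [18.9·cos41.7°·(1.00·sin41.7° − cos41.7°·tan33.2°)]
  = 8.7 / [18.9·0.7466·(1.00·0.6652 − 0.7466·0.6544)]
  = 8.7 / 2.4927 = 3.490 m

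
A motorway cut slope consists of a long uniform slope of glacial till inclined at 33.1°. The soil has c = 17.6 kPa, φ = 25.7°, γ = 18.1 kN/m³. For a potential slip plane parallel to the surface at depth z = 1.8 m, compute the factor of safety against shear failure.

FS = 1.92

For an infinite slope with a slip plane parallel to the surface (no pore pressure): FS = [c + γz cos²β tanφ] / [γz sinβ cosβ].
γz = 18.1·1.8 = 32.58 kN/m²
Numerator = 17.6 + 32.58·cos²33.1°·tan25.7° = 17.6 + 32.58·0.7018·0.4813 = 28.604 kPa
Denominator = 32.58·sin33.1°·cos33.1° = 32.58·0.5461·0.8377 = 14.905 kPa
FS = 28.604 / 14.905 = 1.919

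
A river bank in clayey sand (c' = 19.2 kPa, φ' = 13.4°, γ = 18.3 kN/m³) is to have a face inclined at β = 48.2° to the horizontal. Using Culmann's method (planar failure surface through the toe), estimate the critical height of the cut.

H_c = 17.02 m

Culmann's analysis gives the critical failure plane at α_cr = (β + φ')/2 = (48.2 + 13.4)/2 = 30.8°, and the critical height
H_c = (4c'/γ) · sinβ cosφ' / [1 − cos(β − φ')]
    = (4·19.2/18.3) · sin48.2°·cos13.4° / [1 − cos(34.8°)]
    = 4.197 · 0.7455·0.9728 / [1 − 0.8211]
    = 4.197 · 0.7252 / 0.1789
    = 17.02 m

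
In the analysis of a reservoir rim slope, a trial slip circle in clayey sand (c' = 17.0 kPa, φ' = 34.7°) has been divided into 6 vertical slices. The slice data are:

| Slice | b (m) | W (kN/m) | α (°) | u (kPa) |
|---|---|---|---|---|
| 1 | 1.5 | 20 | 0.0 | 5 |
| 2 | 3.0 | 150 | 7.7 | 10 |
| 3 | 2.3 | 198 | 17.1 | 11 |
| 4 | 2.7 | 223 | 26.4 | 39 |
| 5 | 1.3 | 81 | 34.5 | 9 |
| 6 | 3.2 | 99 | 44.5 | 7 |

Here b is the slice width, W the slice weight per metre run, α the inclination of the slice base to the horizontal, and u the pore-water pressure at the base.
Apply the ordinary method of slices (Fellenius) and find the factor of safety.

Ordinary method of slices: FS = Σ[c'·Δl_i + (W_i cosα_i − u_i·Δl_i)·tanφ'] / Σ W_i sinα_i, with Δl_i = b_i / cosα_i.
Slice 1: Δl = 1.5/cos0.0° = 1.500 m; N'_1 = 20·cos0.0° − 5·1.500 = 12.5; c'Δl = 25.50; W sinα = 0.0
Slice 2: Δl = 3.0/cos7.7° = 3.027 m; N'_2 = 150·cos7.7° − 10·3.027 = 118.4; c'Δl = 51.46; W sinα = 20.1
Slice 3: Δl = 2.3/cos17.1° = 2.406 m; N'_3 = 198·cos17.1° − 11·2.406 = 162.8; c'Δl = 40.91; W sinα = 58.2
Slice 4: Δl = 2.7/cos26.4° = 3.014 m; N'_4 = 223·cos26.4° − 39·3.014 = 82.2; c'Δl = 51.24; W sinα = 99.2
Slice 5: Δl = 1.3/cos34.5° = 1.577 m; N'_5 = 81·cos34.5° − 9·1.577 = 52.6; c'Δl = 26.82; W sinα = 45.9
Slice 6: Δl = 3.2/cos44.5° = 4.487 m; N'_6 = 99·cos44.5° − 7·4.487 = 39.2; c'Δl = 76.27; W sinα = 69.4
Σc'Δl = 272.2 kN/m; ΣN' = 467.6 kN/m; ΣW sinα = 292.7 kN/m
Resisting = 272.2 + 467.6·tan34.7° = 272.2 + 323.8 = 596.0 kN/m
FS = 596.0 / 292.7 = 2.036

FS = 2.04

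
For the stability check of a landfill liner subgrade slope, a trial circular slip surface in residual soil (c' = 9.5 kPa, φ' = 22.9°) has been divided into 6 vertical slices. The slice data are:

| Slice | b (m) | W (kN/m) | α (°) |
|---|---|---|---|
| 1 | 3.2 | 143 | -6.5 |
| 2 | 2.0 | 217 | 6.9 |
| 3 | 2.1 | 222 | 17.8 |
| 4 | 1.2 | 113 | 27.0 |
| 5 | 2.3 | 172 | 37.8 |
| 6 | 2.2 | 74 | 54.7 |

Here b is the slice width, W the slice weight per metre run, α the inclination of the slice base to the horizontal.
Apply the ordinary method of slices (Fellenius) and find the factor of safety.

FS = 1.71

Ordinary method of slices: FS = Σ[c'·Δl_i + (W_i cosα_i)·tanφ'] / Σ W_i sinα_i, with Δl_i = b_i / cosα_i.
Slice 1: Δl = 3.2/cos(-6.5°) = 3.221 m; N'_1 = 143·cos(-6.5°) = 142.1; c'Δl = 30.60; W sinα = -16.2
Slice 2: Δl = 2.0/cos6.9° = 2.015 m; N'_2 = 217·cos6.9° = 215.4; c'Δl = 19.14; W sinα = 26.1
Slice 3: Δl = 2.1/cos17.8° = 2.206 m; N'_3 = 222·cos17.8° = 211.4; c'Δl = 20.95; W sinα = 67.9
Slice 4: Δl = 1.2/cos27.0° = 1.347 m; N'_4 = 113·cos27.0° = 100.7; c'Δl = 12.79; W sinα = 51.3
Slice 5: Δl = 2.3/cos37.8° = 2.911 m; N'_5 = 172·cos37.8° = 135.9; c'Δl = 27.65; W sinα = 105.4
Slice 6: Δl = 2.2/cos54.7° = 3.807 m; N'_6 = 74·cos54.7° = 42.8; c'Δl = 36.17; W sinα = 60.4
Σc'Δl = 147.3 kN/m; ΣN' = 848.2 kN/m; ΣW sinα = 294.9 kN/m
Resisting = 147.3 + 848.2·tan22.9° = 147.3 + 358.3 = 505.6 kN/m
FS = 505.6 / 294.9 = 1.715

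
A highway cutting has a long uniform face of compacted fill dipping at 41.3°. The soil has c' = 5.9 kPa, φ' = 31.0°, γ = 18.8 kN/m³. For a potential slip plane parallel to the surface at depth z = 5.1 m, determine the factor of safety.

FS = 0.81

For an infinite slope with a slip plane parallel to the surface (no pore pressure): FS = [c' + γz cos²β tanφ'] / [γz sinβ cosβ].
γz = 18.8·5.1 = 95.88 kN/m²
Numerator = 5.9 + 95.88·cos²41.3°·tan31.0° = 5.9 + 95.88·0.5644·0.6009 = 38.415 kPa
Denominator = 95.88·sin41.3°·cos41.3° = 95.88·0.6600·0.7513 = 47.541 kPa
FS = 38.415 / 47.541 = 0.808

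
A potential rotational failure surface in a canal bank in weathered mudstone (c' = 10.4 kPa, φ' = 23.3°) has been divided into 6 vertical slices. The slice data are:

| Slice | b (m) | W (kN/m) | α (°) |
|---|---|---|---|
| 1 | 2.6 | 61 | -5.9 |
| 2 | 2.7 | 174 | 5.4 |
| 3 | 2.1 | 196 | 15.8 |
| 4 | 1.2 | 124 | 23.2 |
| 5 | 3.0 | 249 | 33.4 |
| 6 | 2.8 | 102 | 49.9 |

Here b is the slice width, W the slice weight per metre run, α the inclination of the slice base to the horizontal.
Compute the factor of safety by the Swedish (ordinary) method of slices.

FS = 1.60

Ordinary method of slices: FS = Σ[c'·Δl_i + (W_i cosα_i)·tanφ'] / Σ W_i sinα_i, with Δl_i = b_i / cosα_i.
Slice 1: Δl = 2.6/cos(-5.9°) = 2.614 m; N'_1 = 61·cos(-5.9°) = 60.7; c'Δl = 27.18; W sinα = -6.3
Slice 2: Δl = 2.7/cos5.4° = 2.712 m; N'_2 = 174·cos5.4° = 173.2; c'Δl = 28.21; W sinα = 16.4
Slice 3: Δl = 2.1/cos15.8° = 2.182 m; N'_3 = 196·cos15.8° = 188.6; c'Δl = 22.70; W sinα = 53.4
Slice 4: Δl = 1.2/cos23.2° = 1.306 m; N'_4 = 124·cos23.2° = 114.0; c'Δl = 13.58; W sinα = 48.8
Slice 5: Δl = 3.0/cos33.4° = 3.593 m; N'_5 = 249·cos33.4° = 207.9; c'Δl = 37.37; W sinα = 137.1
Slice 6: Δl = 2.8/cos49.9° = 4.347 m; N'_6 = 102·cos49.9° = 65.7; c'Δl = 45.21; W sinα = 78.0
Σc'Δl = 174.2 kN/m; ΣN' = 810.0 kN/m; ΣW sinα = 327.4 kN/m
Resisting = 174.2 + 810.0·tan23.3° = 174.2 + 348.9 = 523.1 kN/m
FS = 523.1 / 327.4 = 1.598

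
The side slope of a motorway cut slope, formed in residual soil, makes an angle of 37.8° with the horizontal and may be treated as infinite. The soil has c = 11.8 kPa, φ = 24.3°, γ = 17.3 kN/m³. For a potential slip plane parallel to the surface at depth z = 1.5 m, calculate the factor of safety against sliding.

For an infinite slope with a slip plane parallel to the surface (no pore pressure): FS = [c + γz cos²β tanφ] / [γz sinβ cosβ].
γz = 17.3·1.5 = 25.95 kN/m²
Numerator = 11.8 + 25.95·cos²37.8°·tan24.3° = 11.8 + 25.95·0.6243·0.4515 = 19.115 kPa
Denominator = 25.95·sin37.8°·cos37.8° = 25.95·0.6129·0.7902 = 12.567 kPa
FS = 19.115 / 12.567 = 1.521

FS = 1.52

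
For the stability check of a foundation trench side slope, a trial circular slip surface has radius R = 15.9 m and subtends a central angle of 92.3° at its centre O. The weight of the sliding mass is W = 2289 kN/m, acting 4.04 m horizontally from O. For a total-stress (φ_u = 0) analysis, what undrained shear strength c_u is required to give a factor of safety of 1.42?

c_u = 32.2 kPa

FS = c_u·L_a·R / (W·d), so c_u = FS·W·d / (L_a·R).
Arc length L_a = R·θ = 15.9·(92.3°·π/180) = 15.9·1.6109 = 25.61 m
c_u = 1.42·2289·4.04 / (25.61·15.9) = 13131.5 / 407.26 = 32.24 kPa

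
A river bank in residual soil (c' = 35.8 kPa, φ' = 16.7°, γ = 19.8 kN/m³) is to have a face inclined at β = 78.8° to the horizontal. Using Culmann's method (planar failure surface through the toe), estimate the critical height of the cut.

H_c = 12.77 m

Culmann's analysis gives the critical failure plane at α_cr = (β + φ')/2 = (78.8 + 16.7)/2 = 47.8°, and the critical height
H_c = (4c'/γ) · sinβ cosφ' / [1 − cos(β − φ')]
    = (4·35.8/19.8) · sin78.8°·cos16.7° / [1 − cos(62.1°)]
    = 7.232 · 0.9810·0.9578 / [1 − 0.4679]
    = 7.232 · 0.9396 / 0.5321
    = 12.77 m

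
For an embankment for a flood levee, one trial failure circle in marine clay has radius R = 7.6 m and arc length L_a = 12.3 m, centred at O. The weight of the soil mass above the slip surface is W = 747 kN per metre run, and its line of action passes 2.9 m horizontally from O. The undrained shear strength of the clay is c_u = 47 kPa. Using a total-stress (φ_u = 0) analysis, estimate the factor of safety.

Taking moments about the centre O, the resisting moment is provided by the undrained shear strength acting along the arc:
M_R = c_u·L_a·R = 47·12.30·7.6 = 4393.6 kN·m/m
M_D = W·d = 747·2.9 = 2166.3 kN·m/m
FS = M_R / M_D = 4393.6 / 2166.3 = 2.028

FS = 2.03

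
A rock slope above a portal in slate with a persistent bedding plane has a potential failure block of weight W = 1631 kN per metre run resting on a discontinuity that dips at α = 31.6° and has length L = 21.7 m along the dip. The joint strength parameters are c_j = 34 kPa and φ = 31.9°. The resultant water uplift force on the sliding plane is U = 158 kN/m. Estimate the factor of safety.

FS = 1.76

Resolving the block weight along and normal to the plane and applying the Mohr–Coulomb strength on the joint:
N' = W cosα − U = 1631·cos31.6° − 158 = 1231.2 kN/m
Driving force T = W sinα = 1631·sin31.6° = 854.6 kN/m
Resisting force R = c_j·L + N'·tanφ = 34·21.7 + 1231.2·tan31.9° = 737.8 + 766.3 = 1504.1 kN/m
FS = R / T = 1504.1 / 854.6 = 1.760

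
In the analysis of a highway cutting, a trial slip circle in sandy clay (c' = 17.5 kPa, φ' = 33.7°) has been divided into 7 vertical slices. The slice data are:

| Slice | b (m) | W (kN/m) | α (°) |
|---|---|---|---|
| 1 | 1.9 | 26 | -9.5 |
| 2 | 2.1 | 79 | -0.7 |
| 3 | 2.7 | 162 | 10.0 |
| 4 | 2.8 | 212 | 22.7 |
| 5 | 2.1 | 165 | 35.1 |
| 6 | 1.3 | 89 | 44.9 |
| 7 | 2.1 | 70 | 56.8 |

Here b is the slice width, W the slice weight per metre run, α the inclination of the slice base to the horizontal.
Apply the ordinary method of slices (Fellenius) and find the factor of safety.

FS = 2.43

Ordinary method of slices: FS = Σ[c'·Δl_i + (W_i cosα_i)·tanφ'] / Σ W_i sinα_i, with Δl_i = b_i / cosα_i.
Slice 1: Δl = 1.9/cos(-9.5°) = 1.926 m; N'_1 = 26·cos(-9.5°) = 25.6; c'Δl = 33.71; W sinα = -4.3
Slice 2: Δl = 2.1/cos(-0.7°) = 2.100 m; N'_2 = 79·cos(-0.7°) = 79.0; c'Δl = 36.75; W sinα = -1.0
Slice 3: Δl = 2.7/cos10.0° = 2.742 m; N'_3 = 162·cos10.0° = 159.5; c'Δl = 47.98; W sinα = 28.1
Slice 4: Δl = 2.8/cos22.7° = 3.035 m; N'_4 = 212·cos22.7° = 195.6; c'Δl = 53.11; W sinα = 81.8
Slice 5: Δl = 2.1/cos35.1° = 2.567 m; N'_5 = 165·cos35.1° = 135.0; c'Δl = 44.92; W sinα = 94.9
Slice 6: Δl = 1.3/cos44.9° = 1.835 m; N'_6 = 89·cos44.9° = 63.0; c'Δl = 32.12; W sinα = 62.8
Slice 7: Δl = 2.1/cos56.8° = 3.835 m; N'_7 = 70·cos56.8° = 38.3; c'Δl = 67.12; W sinα = 58.6
Σc'Δl = 315.7 kN/m; ΣN' = 696.1 kN/m; ΣW sinα = 321.0 kN/m
Resisting = 315.7 + 696.1·tan33.7° = 315.7 + 464.3 = 780.0 kN/m
FS = 780.0 / 321.0 = 2.430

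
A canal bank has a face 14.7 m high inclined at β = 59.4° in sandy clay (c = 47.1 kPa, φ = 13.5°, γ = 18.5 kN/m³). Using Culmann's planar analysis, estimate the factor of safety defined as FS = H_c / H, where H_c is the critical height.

FS = 1.91

H_c = (4c/γ) · sinβ cosφ / [1 − cos(β − φ)]
    = (4·47.1/18.5) · sin59.4°·cos13.5° / [1 − cos45.9°]
    = 10.184 · 0.8370 / 0.3041 = 28.03 m
FS = H_c / H = 28.03 / 14.7 = 1.907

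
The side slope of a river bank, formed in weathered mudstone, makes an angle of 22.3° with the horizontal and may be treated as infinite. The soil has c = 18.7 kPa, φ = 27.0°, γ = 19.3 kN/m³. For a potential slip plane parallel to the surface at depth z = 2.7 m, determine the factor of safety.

For an infinite slope with a slip plane parallel to the surface (no pore pressure): FS = [c + γz cos²β tanφ] / [γz sinβ cosβ].
γz = 19.3·2.7 = 52.11 kN/m²
Numerator = 18.7 + 52.11·cos²22.3°·tan27.0° = 18.7 + 52.11·0.8560·0.5095 = 41.428 kPa
Denominator = 52.11·sin22.3°·cos22.3° = 52.11·0.3795·0.9252 = 18.295 kPa
FS = 41.428 / 18.295 = 2.265

FS = 2.26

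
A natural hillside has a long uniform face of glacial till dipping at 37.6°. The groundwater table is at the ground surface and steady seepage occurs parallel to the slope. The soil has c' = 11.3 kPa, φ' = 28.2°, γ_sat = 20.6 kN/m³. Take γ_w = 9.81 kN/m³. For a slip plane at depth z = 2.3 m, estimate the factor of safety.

FS = 0.86

With seepage parallel to the slope and the water table at the surface, the effective normal stress on the slip plane uses the buoyant unit weight γ' = γ_sat − γ_w while the driving shear stress uses γ_sat:
FS = [c' + γ' z cos²β tanφ'] / [γ_sat z sinβ cosβ]
γ' = 20.6 − 9.81 = 10.79 kN/m³
Numerator = 11.3 + 10.79·2.3·cos²37.6°·tan28.2° = 11.3 + 10.79·2.3·0.6277·0.5362 = 19.653 kPa
Denominator = 20.6·2.3·sin37.6°·cos37.6° = 20.6·2.3·0.6101·0.7923 = 22.904 kPa
FS = 19.653 / 22.904 = 0.858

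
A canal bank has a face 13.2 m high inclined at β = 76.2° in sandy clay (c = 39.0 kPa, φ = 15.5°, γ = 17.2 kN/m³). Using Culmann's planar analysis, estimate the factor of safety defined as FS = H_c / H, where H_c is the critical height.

H_c = (4c/γ) · sinβ cosφ / [1 − cos(β − φ)]
    = (4·39.0/17.2) · sin76.2°·cos15.5° / [1 − cos60.7°]
    = 9.070 · 0.9358 / 0.5106 = 16.62 m
FS = H_c / H = 16.62 / 13.2 = 1.259

FS = 1.26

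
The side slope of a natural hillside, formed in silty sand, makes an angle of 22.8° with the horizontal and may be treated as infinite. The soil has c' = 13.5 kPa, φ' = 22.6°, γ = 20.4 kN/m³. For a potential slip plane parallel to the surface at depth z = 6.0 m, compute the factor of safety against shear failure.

FS = 1.30

For an infinite slope with a slip plane parallel to the surface (no pore pressure): FS = [c' + γz cos²β tanφ'] / [γz sinβ cosβ].
γz = 20.4·6.0 = 122.40 kN/m²
Numerator = 13.5 + 122.40·cos²22.8°·tan22.6° = 13.5 + 122.40·0.8498·0.4163 = 56.799 kPa
Denominator = 122.40·sin22.8°·cos22.8° = 122.40·0.3875·0.9219 = 43.726 kPa
FS = 56.799 / 43.726 = 1.299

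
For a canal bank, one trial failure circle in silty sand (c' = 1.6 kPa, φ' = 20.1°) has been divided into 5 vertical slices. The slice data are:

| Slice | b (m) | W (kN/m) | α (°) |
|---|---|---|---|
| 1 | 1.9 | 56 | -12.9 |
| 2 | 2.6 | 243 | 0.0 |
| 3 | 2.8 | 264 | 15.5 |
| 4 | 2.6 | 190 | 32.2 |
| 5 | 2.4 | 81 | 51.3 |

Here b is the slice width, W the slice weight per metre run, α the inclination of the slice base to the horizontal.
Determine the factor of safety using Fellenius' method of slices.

Ordinary method of slices: FS = Σ[c'·Δl_i + (W_i cosα_i)·tanφ'] / Σ W_i sinα_i, with Δl_i = b_i / cosα_i.
Slice 1: Δl = 1.9/cos(-12.9°) = 1.949 m; N'_1 = 56·cos(-12.9°) = 54.6; c'Δl = 3.12; W sinα = -12.5
Slice 2: Δl = 2.6/cos0.0° = 2.600 m; N'_2 = 243·cos0.0° = 243.0; c'Δl = 4.16; W sinα = 0.0
Slice 3: Δl = 2.8/cos15.5° = 2.906 m; N'_3 = 264·cos15.5° = 254.4; c'Δl = 4.65; W sinα = 70.6
Slice 4: Δl = 2.6/cos32.2° = 3.073 m; N'_4 = 190·cos32.2° = 160.8; c'Δl = 4.92; W sinα = 101.2
Slice 5: Δl = 2.4/cos51.3° = 3.839 m; N'_5 = 81·cos51.3° = 50.6; c'Δl = 6.14; W sinα = 63.2
Σc'Δl = 23.0 kN/m; ΣN' = 763.4 kN/m; ΣW sinα = 222.5 kN/m
Resisting = 23.0 + 763.4·tan20.1° = 23.0 + 279.4 = 302.4 kN/m
FS = 302.4 / 222.5 = 1.359

FS = 1.36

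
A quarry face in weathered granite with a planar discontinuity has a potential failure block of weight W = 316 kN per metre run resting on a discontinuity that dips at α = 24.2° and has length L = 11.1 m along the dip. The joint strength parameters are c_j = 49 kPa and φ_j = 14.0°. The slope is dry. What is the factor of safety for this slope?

Resolving the block weight along and normal to the plane and applying the Mohr–Coulomb strength on the joint:
N' = W cosα = 316·cos24.2° = 288.2 kN/m
Driving force T = W sinα = 316·sin24.2° = 129.5 kN/m
Resisting force R = c_j·L + N'·tanφ_j = 49·11.1 + 288.2·tan14.0° = 543.9 + 71.9 = 615.8 kN/m
FS = R / T = 615.8 / 129.5 = 4.754

FS = 4.75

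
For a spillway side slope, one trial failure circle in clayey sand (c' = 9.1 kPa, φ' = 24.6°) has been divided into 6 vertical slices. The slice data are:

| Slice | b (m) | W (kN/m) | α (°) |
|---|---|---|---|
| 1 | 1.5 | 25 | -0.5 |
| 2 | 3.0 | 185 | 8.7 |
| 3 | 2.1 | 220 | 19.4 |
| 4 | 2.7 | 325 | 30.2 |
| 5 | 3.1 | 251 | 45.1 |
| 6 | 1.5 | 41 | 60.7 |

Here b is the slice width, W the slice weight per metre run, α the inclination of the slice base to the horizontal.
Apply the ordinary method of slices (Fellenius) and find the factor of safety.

FS = 1.19

Ordinary method of slices: FS = Σ[c'·Δl_i + (W_i cosα_i)·tanφ'] / Σ W_i sinα_i, with Δl_i = b_i / cosα_i.
Slice 1: Δl = 1.5/cos(-0.5°) = 1.500 m; N'_1 = 25·cos(-0.5°) = 25.0; c'Δl = 13.65; W sinα = -0.2
Slice 2: Δl = 3.0/cos8.7° = 3.035 m; N'_2 = 185·cos8.7° = 182.9; c'Δl = 27.62; W sinα = 28.0
Slice 3: Δl = 2.1/cos19.4° = 2.226 m; N'_3 = 220·cos19.4° = 207.5; c'Δl = 20.26; W sinα = 73.1
Slice 4: Δl = 2.7/cos30.2° = 3.124 m; N'_4 = 325·cos30.2° = 280.9; c'Δl = 28.43; W sinα = 163.5
Slice 5: Δl = 3.1/cos45.1° = 4.392 m; N'_5 = 251·cos45.1° = 177.2; c'Δl = 39.96; W sinα = 177.8
Slice 6: Δl = 1.5/cos60.7° = 3.065 m; N'_6 = 41·cos60.7° = 20.1; c'Δl = 27.89; W sinα = 35.8
Σc'Δl = 157.8 kN/m; ΣN' = 893.5 kN/m; ΣW sinα = 477.9 kN/m
Resisting = 157.8 + 893.5·tan24.6° = 157.8 + 409.1 = 566.9 kN/m
FS = 566.9 / 477.9 = 1.186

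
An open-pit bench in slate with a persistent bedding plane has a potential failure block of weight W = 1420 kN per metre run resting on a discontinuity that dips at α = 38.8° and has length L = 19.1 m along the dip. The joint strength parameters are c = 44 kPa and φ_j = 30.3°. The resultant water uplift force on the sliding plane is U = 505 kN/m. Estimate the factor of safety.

FS = 1.34

Resolving the block weight along and normal to the plane and applying the Mohr–Coulomb strength on the joint:
N' = W cosα − U = 1420·cos38.8° − 505 = 601.7 kN/m
Driving force T = W sinα = 1420·sin38.8° = 889.8 kN/m
Resisting force R = c·L + N'·tanφ_j = 44·19.1 + 601.7·tan30.3° = 840.4 + 351.6 = 1192.0 kN/m
FS = R / T = 1192.0 / 889.8 = 1.340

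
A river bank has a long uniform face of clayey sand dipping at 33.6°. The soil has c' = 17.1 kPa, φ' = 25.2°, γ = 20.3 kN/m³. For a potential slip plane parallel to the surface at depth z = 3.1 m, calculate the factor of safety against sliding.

For an infinite slope with a slip plane parallel to the surface (no pore pressure): FS = [c' + γz cos²β tanφ'] / [γz sinβ cosβ].
γz = 20.3·3.1 = 62.93 kN/m²
Numerator = 17.1 + 62.93·cos²33.6°·tan25.2° = 17.1 + 62.93·0.6938·0.4706 = 37.644 kPa
Denominator = 62.93·sin33.6°·cos33.6° = 62.93·0.5534·0.8329 = 29.006 kPa
FS = 37.644 / 29.006 = 1.298

FS = 1.30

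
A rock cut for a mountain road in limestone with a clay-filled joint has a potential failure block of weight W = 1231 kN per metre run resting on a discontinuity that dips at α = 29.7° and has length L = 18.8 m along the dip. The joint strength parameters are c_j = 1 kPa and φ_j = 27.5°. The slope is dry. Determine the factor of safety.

Resolving the block weight along and normal to the plane and applying the Mohr–Coulomb strength on the joint:
N' = W cosα = 1231·cos29.7° = 1069.3 kN/m
Driving force T = W sinα = 1231·sin29.7° = 609.9 kN/m
Resisting force R = c_j·L + N'·tanφ_j = 1·18.8 + 1069.3·tan27.5° = 18.8 + 556.6 = 575.4 kN/m
FS = R / T = 575.4 / 609.9 = 0.943

FS = 0.94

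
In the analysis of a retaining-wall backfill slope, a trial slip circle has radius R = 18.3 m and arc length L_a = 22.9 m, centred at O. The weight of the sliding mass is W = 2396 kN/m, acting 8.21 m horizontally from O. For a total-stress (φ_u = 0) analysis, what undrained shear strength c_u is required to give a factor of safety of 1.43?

c_u = 67.1 kPa

FS = c_u·L_a·R / (W·d), so c_u = FS·W·d / (L_a·R).
c_u = 1.43·2396·8.21 / (22.90·18.3) = 28129.8 / 419.07 = 67.12 kPa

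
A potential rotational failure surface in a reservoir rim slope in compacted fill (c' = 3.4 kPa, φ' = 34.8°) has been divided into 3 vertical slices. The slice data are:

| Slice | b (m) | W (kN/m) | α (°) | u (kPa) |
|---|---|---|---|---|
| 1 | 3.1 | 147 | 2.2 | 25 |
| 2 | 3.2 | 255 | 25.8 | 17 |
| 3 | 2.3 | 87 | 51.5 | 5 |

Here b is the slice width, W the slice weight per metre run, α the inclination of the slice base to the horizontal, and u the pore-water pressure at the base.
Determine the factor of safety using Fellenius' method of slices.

FS = 1.22

Ordinary method of slices: FS = Σ[c'·Δl_i + (W_i cosα_i − u_i·Δl_i)·tanφ'] / Σ W_i sinα_i, with Δl_i = b_i / cosα_i.
Slice 1: Δl = 3.1/cos2.2° = 3.102 m; N'_1 = 147·cos2.2° − 25·3.102 = 69.3; c'Δl = 10.55; W sinα = 5.6
Slice 2: Δl = 3.2/cos25.8° = 3.554 m; N'_2 = 255·cos25.8° − 17·3.554 = 169.2; c'Δl = 12.08; W sinα = 111.0
Slice 3: Δl = 2.3/cos51.5° = 3.695 m; N'_3 = 87·cos51.5° − 5·3.695 = 35.7; c'Δl = 12.56; W sinα = 68.1
Σc'Δl = 35.2 kN/m; ΣN' = 274.2 kN/m; ΣW sinα = 184.7 kN/m
Resisting = 35.2 + 274.2·tan34.8° = 35.2 + 190.6 = 225.8 kN/m
FS = 225.8 / 184.7 = 1.222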